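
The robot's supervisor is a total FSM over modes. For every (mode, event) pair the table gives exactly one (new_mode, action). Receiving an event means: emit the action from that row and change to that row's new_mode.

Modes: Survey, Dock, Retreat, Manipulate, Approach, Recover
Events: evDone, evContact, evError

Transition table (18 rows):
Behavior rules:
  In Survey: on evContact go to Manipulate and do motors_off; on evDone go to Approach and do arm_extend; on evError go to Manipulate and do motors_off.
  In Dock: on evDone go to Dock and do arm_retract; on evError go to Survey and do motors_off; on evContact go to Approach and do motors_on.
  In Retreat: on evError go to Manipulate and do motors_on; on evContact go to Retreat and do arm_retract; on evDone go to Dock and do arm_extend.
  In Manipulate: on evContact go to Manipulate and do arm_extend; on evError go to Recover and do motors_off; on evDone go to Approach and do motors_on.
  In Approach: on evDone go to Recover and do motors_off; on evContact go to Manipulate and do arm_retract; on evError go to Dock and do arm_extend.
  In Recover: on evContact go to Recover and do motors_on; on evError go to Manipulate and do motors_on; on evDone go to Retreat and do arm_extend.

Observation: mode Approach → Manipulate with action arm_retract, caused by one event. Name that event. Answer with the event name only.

evContact

try evDone: (Approach, evDone) → (Recover, motors_off)
try evContact: (Approach, evContact) → (Manipulate, arm_retract)  ← matches
try evError: (Approach, evError) → (Dock, arm_extend)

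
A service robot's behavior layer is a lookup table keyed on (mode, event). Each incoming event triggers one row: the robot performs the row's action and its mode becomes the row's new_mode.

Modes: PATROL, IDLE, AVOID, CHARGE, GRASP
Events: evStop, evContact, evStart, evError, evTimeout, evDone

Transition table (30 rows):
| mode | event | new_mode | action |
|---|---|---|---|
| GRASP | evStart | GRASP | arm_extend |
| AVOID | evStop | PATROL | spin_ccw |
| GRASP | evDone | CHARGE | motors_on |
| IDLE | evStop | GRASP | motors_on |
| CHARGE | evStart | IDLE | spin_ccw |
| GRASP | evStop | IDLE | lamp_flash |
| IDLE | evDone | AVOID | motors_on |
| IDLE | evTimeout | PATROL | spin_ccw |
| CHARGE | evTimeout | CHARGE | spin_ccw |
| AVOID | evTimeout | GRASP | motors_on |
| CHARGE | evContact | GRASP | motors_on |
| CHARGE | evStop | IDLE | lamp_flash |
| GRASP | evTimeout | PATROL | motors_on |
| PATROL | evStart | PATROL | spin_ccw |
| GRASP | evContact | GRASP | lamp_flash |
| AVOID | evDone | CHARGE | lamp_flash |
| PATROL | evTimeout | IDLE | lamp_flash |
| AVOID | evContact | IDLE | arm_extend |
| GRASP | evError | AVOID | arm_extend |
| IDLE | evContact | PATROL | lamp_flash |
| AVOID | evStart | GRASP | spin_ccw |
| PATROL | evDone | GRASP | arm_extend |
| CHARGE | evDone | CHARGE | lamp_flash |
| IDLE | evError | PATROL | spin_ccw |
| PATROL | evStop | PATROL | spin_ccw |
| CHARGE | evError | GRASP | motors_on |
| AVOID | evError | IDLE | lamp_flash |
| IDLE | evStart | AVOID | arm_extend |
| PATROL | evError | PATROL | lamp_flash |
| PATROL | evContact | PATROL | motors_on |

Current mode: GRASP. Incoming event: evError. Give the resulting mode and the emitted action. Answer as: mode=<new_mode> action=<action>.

current mode = GRASP; filter table to that mode:
  (GRASP, evStart) → (GRASP, arm_extend)
  (GRASP, evDone) → (CHARGE, motors_on)
  (GRASP, evStop) → (IDLE, lamp_flash)
  (GRASP, evTimeout) → (PATROL, motors_on)
  (GRASP, evContact) → (GRASP, lamp_flash)
  (GRASP, evError) → (AVOID, arm_extend)  ← event matches
event = evError selects (AVOID, arm_extend)

mode=AVOID action=arm_extend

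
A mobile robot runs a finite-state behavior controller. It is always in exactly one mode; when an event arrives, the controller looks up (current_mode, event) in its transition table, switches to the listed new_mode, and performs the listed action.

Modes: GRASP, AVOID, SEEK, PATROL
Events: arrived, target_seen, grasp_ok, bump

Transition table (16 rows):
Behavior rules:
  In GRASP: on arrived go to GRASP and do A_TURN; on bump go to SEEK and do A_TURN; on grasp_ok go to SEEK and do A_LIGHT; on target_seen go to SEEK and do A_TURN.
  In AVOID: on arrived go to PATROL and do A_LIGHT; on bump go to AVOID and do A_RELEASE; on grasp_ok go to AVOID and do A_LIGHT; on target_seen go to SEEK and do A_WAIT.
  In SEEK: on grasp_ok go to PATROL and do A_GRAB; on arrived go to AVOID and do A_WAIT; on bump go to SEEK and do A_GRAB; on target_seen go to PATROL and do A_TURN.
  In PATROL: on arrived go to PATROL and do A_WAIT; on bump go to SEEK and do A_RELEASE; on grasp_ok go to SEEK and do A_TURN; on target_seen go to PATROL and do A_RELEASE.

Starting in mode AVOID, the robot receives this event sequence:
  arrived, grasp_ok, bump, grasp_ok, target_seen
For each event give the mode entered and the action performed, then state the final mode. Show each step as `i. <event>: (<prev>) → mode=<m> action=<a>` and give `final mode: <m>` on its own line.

1. arrived: (AVOID) → mode=PATROL action=A_LIGHT
2. grasp_ok: (PATROL) → mode=SEEK action=A_TURN
3. bump: (SEEK) → mode=SEEK action=A_GRAB
4. grasp_ok: (SEEK) → mode=PATROL action=A_GRAB
5. target_seen: (PATROL) → mode=PATROL action=A_RELEASE

final mode: PATROL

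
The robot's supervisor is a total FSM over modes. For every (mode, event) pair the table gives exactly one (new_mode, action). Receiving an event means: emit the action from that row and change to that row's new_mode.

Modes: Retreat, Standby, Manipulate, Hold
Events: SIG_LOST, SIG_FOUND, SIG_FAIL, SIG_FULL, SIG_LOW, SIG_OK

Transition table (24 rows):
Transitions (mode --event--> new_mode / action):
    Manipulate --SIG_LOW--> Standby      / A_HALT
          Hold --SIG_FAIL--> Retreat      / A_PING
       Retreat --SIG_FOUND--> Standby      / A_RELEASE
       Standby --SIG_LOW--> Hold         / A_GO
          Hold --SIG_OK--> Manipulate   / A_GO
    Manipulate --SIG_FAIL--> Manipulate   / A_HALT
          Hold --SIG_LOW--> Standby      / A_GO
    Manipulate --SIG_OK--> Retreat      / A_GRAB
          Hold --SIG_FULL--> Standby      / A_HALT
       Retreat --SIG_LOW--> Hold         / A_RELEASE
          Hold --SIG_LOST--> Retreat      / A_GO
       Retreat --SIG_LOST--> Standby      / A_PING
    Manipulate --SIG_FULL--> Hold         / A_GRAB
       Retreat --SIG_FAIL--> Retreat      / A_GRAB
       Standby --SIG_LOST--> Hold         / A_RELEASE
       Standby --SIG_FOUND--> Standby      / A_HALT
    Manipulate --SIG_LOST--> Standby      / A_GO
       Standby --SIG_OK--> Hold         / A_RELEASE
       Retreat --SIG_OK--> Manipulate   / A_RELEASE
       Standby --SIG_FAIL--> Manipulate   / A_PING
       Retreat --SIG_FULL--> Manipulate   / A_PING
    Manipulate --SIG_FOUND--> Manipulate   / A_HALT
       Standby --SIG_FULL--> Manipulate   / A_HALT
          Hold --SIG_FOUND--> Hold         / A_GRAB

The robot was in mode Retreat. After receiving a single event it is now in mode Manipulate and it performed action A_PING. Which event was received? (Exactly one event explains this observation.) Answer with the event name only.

SIG_FULL

try SIG_LOST: (Retreat, SIG_LOST) → (Standby, A_PING)
try SIG_FOUND: (Retreat, SIG_FOUND) → (Standby, A_RELEASE)
try SIG_FAIL: (Retreat, SIG_FAIL) → (Retreat, A_GRAB)
try SIG_FULL: (Retreat, SIG_FULL) → (Manipulate, A_PING)  ← matches
try SIG_LOW: (Retreat, SIG_LOW) → (Hold, A_RELEASE)
try SIG_OK: (Retreat, SIG_OK) → (Manipulate, A_RELEASE)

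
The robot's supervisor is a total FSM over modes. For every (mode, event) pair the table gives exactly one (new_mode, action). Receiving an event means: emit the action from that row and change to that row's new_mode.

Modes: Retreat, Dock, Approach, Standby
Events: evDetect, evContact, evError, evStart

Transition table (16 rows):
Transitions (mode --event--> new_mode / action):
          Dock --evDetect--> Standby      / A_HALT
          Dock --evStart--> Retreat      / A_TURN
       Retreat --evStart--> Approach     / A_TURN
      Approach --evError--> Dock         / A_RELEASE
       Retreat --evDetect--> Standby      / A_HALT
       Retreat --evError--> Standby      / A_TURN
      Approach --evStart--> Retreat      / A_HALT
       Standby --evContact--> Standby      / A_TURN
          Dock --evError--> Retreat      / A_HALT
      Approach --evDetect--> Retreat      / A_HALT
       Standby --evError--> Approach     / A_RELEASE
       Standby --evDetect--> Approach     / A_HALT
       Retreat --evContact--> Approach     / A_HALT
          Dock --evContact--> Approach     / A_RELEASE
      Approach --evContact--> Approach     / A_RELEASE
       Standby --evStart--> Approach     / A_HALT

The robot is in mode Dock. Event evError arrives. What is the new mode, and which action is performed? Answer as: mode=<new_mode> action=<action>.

current mode = Dock; filter table to that mode:
  (Dock, evDetect) → (Standby, A_HALT)
  (Dock, evStart) → (Retreat, A_TURN)
  (Dock, evError) → (Retreat, A_HALT)  ← event matches
  (Dock, evContact) → (Approach, A_RELEASE)
event = evError selects (Retreat, A_HALT)

mode=Retreat action=A_HALT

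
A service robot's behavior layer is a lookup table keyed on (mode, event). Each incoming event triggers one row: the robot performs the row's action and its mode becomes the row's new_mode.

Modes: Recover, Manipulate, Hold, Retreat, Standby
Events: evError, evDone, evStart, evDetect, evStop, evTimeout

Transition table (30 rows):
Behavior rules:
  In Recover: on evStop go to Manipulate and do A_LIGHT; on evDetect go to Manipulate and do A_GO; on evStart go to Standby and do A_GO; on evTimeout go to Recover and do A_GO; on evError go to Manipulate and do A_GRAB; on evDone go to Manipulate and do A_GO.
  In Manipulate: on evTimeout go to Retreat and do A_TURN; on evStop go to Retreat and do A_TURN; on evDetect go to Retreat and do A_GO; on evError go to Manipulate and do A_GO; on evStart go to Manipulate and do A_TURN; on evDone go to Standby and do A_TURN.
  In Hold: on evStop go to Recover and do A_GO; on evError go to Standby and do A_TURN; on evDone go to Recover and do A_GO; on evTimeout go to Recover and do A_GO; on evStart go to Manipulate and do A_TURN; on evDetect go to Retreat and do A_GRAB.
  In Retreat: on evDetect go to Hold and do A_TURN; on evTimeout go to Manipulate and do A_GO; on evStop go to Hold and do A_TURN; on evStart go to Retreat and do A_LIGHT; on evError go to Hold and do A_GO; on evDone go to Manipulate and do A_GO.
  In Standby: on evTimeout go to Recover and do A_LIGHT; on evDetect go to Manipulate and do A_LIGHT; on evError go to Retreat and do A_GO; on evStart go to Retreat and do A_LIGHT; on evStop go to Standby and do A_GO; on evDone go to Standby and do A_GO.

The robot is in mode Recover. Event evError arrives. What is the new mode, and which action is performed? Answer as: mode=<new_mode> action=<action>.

mode=Manipulate action=A_GRAB

current mode = Recover; filter table to that mode:
  (Recover, evStop) → (Manipulate, A_LIGHT)
  (Recover, evDetect) → (Manipulate, A_GO)
  (Recover, evStart) → (Standby, A_GO)
  (Recover, evTimeout) → (Recover, A_GO)
  (Recover, evError) → (Manipulate, A_GRAB)  ← event matches
  (Recover, evDone) → (Manipulate, A_GO)
event = evError selects (Manipulate, A_GRAB)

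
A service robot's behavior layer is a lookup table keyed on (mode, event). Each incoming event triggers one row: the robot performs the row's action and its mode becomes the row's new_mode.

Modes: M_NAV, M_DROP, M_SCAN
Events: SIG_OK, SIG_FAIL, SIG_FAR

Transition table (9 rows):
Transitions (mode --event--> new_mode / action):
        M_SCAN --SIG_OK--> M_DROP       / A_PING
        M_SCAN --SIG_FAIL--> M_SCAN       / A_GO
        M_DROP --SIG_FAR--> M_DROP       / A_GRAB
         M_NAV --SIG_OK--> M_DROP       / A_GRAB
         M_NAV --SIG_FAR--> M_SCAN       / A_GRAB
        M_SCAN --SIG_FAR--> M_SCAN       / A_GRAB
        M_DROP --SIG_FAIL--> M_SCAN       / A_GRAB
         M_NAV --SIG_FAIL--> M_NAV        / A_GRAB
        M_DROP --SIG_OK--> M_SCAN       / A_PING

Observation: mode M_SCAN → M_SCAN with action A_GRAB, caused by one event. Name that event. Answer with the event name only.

SIG_FAR

try SIG_OK: (M_SCAN, SIG_OK) → (M_DROP, A_PING)
try SIG_FAIL: (M_SCAN, SIG_FAIL) → (M_SCAN, A_GO)
try SIG_FAR: (M_SCAN, SIG_FAR) → (M_SCAN, A_GRAB)  ← matches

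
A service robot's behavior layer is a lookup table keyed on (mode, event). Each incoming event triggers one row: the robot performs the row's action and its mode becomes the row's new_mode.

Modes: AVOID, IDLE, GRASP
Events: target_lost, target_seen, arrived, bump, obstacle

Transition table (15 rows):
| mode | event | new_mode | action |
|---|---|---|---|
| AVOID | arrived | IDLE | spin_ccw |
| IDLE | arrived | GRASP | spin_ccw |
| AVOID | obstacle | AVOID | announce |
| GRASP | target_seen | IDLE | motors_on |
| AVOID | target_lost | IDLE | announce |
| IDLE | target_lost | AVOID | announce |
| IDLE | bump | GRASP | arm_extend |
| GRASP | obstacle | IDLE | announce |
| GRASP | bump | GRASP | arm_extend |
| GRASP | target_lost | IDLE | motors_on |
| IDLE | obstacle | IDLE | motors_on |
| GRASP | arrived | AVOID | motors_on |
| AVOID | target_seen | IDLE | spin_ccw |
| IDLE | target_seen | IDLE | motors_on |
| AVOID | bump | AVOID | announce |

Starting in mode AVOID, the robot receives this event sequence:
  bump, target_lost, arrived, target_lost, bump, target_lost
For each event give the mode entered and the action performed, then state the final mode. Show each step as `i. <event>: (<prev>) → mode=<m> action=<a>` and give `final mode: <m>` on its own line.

final mode: IDLE

1. bump: (AVOID) → mode=AVOID action=announce
2. target_lost: (AVOID) → mode=IDLE action=announce
3. arrived: (IDLE) → mode=GRASP action=spin_ccw
4. target_lost: (GRASP) → mode=IDLE action=motors_on
5. bump: (IDLE) → mode=GRASP action=arm_extend
6. target_lost: (GRASP) → mode=IDLE action=motors_on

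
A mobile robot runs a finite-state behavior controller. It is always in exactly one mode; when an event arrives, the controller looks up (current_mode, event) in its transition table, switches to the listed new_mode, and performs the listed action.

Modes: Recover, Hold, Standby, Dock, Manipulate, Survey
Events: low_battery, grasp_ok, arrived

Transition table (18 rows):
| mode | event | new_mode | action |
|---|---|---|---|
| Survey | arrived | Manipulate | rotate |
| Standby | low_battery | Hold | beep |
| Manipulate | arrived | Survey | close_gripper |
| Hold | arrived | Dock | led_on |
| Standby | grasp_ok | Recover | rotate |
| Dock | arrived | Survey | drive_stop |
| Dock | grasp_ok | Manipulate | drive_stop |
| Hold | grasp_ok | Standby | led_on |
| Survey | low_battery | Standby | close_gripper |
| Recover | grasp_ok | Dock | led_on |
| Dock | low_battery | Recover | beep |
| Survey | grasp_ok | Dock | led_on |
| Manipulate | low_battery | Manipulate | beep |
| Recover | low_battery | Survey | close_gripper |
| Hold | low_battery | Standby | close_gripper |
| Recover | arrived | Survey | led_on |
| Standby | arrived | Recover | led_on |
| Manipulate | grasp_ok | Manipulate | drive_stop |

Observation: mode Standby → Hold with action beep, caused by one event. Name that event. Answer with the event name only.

try low_battery: (Standby, low_battery) → (Hold, beep)  ← matches
try grasp_ok: (Standby, grasp_ok) → (Recover, rotate)
try arrived: (Standby, arrived) → (Recover, led_on)

low_battery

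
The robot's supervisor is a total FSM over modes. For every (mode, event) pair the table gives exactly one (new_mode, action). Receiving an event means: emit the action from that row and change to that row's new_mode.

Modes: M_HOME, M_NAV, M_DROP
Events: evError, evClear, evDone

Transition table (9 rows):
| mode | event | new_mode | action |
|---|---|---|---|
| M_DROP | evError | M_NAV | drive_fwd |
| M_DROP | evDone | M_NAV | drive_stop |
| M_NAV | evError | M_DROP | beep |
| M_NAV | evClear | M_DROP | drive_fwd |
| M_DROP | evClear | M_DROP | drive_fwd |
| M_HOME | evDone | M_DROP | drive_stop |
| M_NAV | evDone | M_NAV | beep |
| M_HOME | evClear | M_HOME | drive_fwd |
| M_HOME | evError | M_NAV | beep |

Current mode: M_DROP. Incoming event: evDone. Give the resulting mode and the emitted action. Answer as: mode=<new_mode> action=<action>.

mode=M_NAV action=drive_stop

current mode = M_DROP; filter table to that mode:
  (M_DROP, evError) → (M_NAV, drive_fwd)
  (M_DROP, evDone) → (M_NAV, drive_stop)  ← event matches
  (M_DROP, evClear) → (M_DROP, drive_fwd)
event = evDone selects (M_NAV, drive_stop)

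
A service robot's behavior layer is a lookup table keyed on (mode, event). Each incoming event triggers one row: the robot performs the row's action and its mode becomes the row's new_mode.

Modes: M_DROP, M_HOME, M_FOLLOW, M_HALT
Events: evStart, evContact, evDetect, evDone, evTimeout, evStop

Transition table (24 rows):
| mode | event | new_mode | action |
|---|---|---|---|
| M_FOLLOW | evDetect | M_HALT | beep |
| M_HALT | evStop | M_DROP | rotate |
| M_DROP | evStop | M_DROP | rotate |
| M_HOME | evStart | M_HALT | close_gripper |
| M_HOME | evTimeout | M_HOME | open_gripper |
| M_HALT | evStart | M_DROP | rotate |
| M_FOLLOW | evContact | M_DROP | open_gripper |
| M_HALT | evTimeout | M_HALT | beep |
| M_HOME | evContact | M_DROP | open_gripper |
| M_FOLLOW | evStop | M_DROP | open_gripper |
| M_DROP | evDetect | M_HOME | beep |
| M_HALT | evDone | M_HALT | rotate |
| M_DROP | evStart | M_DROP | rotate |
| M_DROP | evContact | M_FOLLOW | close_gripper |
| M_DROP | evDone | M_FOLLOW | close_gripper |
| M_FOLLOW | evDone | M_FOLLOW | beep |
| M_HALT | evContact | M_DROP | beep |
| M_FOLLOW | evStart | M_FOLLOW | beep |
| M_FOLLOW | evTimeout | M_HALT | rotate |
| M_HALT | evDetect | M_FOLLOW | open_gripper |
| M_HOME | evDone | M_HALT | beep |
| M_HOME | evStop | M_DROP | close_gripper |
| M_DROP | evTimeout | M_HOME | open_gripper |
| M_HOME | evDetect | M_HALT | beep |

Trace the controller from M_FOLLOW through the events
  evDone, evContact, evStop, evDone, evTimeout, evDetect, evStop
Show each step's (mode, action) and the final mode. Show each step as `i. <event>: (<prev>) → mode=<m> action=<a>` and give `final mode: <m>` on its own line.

final mode: M_DROP

1. evDone: (M_FOLLOW) → mode=M_FOLLOW action=beep
2. evContact: (M_FOLLOW) → mode=M_DROP action=open_gripper
3. evStop: (M_DROP) → mode=M_DROP action=rotate
4. evDone: (M_DROP) → mode=M_FOLLOW action=close_gripper
5. evTimeout: (M_FOLLOW) → mode=M_HALT action=rotate
6. evDetect: (M_HALT) → mode=M_FOLLOW action=open_gripper
7. evStop: (M_FOLLOW) → mode=M_DROP action=open_gripper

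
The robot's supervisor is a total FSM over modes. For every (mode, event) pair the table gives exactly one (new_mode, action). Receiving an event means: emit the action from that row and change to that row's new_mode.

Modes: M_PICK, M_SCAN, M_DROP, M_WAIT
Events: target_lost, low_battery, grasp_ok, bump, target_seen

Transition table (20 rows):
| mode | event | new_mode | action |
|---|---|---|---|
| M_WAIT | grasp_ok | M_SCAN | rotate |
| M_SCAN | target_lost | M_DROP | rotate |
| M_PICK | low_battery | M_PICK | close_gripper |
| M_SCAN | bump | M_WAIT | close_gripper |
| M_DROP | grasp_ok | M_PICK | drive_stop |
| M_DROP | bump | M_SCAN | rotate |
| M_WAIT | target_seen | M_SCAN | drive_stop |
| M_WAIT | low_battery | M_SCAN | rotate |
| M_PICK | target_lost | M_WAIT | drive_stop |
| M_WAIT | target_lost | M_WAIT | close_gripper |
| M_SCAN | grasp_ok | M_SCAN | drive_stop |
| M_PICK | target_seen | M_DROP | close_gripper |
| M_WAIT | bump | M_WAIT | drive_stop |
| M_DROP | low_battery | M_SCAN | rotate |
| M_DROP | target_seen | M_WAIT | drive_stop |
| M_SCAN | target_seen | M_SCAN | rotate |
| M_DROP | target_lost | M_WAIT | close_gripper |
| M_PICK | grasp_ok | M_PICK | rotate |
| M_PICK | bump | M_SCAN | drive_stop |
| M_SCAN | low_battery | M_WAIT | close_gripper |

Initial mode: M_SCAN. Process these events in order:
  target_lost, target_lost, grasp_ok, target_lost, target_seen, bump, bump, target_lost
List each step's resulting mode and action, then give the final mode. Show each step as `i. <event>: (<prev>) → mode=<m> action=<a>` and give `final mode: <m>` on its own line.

1. target_lost: (M_SCAN) → mode=M_DROP action=rotate
2. target_lost: (M_DROP) → mode=M_WAIT action=close_gripper
3. grasp_ok: (M_WAIT) → mode=M_SCAN action=rotate
4. target_lost: (M_SCAN) → mode=M_DROP action=rotate
5. target_seen: (M_DROP) → mode=M_WAIT action=drive_stop
6. bump: (M_WAIT) → mode=M_WAIT action=drive_stop
7. bump: (M_WAIT) → mode=M_WAIT action=drive_stop
8. target_lost: (M_WAIT) → mode=M_WAIT action=close_gripper

final mode: M_WAIT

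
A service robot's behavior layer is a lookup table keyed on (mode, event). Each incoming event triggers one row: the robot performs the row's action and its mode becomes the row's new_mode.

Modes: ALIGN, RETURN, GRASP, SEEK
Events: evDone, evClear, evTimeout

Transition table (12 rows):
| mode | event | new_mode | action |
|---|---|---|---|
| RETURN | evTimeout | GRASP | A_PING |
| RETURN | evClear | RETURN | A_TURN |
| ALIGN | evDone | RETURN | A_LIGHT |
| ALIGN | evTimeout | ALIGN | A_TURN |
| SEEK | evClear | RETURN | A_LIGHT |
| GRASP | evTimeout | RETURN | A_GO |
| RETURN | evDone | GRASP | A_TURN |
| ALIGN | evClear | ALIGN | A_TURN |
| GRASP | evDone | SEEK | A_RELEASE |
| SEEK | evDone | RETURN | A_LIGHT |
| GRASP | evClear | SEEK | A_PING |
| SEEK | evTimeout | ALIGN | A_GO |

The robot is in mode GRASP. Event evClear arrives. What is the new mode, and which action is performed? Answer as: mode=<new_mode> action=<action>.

current mode = GRASP; filter table to that mode:
  (GRASP, evTimeout) → (RETURN, A_GO)
  (GRASP, evDone) → (SEEK, A_RELEASE)
  (GRASP, evClear) → (SEEK, A_PING)  ← event matches
event = evClear selects (SEEK, A_PING)

mode=SEEK action=A_PING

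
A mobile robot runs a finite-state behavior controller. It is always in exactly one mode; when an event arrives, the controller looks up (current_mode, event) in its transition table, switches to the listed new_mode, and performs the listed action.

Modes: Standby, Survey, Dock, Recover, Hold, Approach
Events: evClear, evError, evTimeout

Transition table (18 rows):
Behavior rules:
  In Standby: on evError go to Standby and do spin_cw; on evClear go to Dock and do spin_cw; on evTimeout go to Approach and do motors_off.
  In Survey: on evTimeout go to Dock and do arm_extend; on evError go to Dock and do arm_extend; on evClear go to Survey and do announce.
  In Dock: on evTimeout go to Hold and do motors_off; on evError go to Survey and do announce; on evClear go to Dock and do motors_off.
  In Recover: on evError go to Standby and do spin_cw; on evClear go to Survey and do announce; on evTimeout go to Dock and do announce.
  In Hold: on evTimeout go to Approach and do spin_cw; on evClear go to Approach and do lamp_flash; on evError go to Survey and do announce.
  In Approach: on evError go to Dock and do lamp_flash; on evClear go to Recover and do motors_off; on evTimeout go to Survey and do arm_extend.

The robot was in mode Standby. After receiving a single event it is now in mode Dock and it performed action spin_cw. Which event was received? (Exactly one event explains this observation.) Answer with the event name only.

evClear

try evClear: (Standby, evClear) → (Dock, spin_cw)  ← matches
try evError: (Standby, evError) → (Standby, spin_cw)
try evTimeout: (Standby, evTimeout) → (Approach, motors_off)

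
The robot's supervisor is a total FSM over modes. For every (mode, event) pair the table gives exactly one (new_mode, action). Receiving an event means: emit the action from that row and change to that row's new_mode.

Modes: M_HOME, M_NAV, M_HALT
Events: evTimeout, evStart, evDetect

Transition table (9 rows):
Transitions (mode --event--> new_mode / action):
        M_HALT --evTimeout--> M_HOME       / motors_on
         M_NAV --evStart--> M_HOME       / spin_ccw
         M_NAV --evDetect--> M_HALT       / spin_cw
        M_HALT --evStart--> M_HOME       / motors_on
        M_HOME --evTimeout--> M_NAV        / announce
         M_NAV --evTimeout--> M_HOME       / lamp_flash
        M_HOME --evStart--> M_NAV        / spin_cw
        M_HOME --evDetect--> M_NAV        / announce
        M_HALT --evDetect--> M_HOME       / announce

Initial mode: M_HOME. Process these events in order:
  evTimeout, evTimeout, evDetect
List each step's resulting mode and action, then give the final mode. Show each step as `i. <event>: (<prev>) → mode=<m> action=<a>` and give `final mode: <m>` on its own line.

1. evTimeout: (M_HOME) → mode=M_NAV action=announce
2. evTimeout: (M_NAV) → mode=M_HOME action=lamp_flash
3. evDetect: (M_HOME) → mode=M_NAV action=announce

final mode: M_NAV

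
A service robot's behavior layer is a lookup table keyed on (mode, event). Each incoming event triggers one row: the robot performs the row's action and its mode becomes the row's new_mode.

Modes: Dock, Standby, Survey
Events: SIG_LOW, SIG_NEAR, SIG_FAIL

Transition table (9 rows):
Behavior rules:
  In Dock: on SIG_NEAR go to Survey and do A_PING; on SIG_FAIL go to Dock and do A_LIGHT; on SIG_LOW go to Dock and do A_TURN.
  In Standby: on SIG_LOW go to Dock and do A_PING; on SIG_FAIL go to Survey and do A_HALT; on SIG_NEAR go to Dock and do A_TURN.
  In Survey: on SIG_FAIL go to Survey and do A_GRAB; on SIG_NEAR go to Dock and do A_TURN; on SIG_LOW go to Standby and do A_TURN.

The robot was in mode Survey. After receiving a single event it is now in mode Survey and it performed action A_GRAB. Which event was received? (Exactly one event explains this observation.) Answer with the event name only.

try SIG_LOW: (Survey, SIG_LOW) → (Standby, A_TURN)
try SIG_NEAR: (Survey, SIG_NEAR) → (Dock, A_TURN)
try SIG_FAIL: (Survey, SIG_FAIL) → (Survey, A_GRAB)  ← matches

SIG_FAIL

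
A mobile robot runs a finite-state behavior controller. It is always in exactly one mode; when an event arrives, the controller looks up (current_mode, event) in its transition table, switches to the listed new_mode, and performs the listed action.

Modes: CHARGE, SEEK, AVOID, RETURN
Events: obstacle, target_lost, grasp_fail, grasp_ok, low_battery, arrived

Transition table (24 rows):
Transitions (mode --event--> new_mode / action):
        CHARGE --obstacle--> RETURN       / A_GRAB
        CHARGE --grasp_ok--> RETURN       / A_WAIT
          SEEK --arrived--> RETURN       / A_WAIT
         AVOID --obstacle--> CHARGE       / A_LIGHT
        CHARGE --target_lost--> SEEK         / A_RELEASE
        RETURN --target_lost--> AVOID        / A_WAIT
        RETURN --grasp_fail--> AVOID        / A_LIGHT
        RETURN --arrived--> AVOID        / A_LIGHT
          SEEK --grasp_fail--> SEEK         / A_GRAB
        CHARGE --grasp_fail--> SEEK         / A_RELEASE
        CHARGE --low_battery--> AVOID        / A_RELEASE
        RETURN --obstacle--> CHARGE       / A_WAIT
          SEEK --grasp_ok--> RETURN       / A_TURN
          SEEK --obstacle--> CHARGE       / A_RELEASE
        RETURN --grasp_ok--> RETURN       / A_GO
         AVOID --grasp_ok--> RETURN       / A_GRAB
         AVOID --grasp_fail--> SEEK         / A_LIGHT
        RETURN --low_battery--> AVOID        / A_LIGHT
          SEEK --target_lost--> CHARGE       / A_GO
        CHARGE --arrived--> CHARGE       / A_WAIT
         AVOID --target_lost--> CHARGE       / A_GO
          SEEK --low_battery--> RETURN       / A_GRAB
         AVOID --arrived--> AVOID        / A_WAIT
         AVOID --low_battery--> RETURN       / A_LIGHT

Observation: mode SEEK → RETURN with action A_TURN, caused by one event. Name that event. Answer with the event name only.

grasp_ok

try obstacle: (SEEK, obstacle) → (CHARGE, A_RELEASE)
try target_lost: (SEEK, target_lost) → (CHARGE, A_GO)
try grasp_fail: (SEEK, grasp_fail) → (SEEK, A_GRAB)
try grasp_ok: (SEEK, grasp_ok) → (RETURN, A_TURN)  ← matches
try low_battery: (SEEK, low_battery) → (RETURN, A_GRAB)
try arrived: (SEEK, arrived) → (RETURN, A_WAIT)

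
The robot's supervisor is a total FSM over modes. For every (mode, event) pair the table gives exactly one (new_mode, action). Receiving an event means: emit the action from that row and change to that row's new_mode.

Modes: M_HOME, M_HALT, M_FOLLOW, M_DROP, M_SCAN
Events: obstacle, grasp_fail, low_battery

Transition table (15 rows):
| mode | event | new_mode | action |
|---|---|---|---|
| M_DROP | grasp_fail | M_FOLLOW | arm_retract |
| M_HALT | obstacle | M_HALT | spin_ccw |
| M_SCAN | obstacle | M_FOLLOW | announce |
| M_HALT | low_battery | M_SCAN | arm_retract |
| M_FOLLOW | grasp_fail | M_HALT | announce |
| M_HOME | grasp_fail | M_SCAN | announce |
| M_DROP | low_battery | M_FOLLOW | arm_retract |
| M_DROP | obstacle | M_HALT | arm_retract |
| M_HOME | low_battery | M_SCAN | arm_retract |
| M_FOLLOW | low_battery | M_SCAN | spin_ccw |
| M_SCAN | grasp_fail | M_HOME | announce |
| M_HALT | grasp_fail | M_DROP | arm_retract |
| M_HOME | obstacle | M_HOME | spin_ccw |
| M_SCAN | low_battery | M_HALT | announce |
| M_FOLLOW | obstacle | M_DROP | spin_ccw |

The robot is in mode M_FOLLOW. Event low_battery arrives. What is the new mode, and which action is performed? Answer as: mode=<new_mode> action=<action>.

current mode = M_FOLLOW; filter table to that mode:
  (M_FOLLOW, grasp_fail) → (M_HALT, announce)
  (M_FOLLOW, low_battery) → (M_SCAN, spin_ccw)  ← event matches
  (M_FOLLOW, obstacle) → (M_DROP, spin_ccw)
event = low_battery selects (M_SCAN, spin_ccw)

mode=M_SCAN action=spin_ccw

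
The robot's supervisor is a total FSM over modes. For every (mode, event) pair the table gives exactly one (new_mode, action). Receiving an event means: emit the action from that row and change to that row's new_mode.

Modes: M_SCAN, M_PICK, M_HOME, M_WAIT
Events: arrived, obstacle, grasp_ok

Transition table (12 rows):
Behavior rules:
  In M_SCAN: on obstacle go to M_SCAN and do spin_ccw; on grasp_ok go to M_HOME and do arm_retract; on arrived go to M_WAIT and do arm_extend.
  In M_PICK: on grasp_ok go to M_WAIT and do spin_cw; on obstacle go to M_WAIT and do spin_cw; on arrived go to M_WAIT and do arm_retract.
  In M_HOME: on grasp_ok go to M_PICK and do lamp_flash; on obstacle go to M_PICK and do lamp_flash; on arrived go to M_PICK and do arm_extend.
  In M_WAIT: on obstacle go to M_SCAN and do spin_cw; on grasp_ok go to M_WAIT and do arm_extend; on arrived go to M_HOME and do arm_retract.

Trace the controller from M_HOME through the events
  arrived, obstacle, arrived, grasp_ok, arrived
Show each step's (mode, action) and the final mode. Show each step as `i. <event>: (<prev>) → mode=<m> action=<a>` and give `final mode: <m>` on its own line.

final mode: M_WAIT

1. arrived: (M_HOME) → mode=M_PICK action=arm_extend
2. obstacle: (M_PICK) → mode=M_WAIT action=spin_cw
3. arrived: (M_WAIT) → mode=M_HOME action=arm_retract
4. grasp_ok: (M_HOME) → mode=M_PICK action=lamp_flash
5. arrived: (M_PICK) → mode=M_WAIT action=arm_retract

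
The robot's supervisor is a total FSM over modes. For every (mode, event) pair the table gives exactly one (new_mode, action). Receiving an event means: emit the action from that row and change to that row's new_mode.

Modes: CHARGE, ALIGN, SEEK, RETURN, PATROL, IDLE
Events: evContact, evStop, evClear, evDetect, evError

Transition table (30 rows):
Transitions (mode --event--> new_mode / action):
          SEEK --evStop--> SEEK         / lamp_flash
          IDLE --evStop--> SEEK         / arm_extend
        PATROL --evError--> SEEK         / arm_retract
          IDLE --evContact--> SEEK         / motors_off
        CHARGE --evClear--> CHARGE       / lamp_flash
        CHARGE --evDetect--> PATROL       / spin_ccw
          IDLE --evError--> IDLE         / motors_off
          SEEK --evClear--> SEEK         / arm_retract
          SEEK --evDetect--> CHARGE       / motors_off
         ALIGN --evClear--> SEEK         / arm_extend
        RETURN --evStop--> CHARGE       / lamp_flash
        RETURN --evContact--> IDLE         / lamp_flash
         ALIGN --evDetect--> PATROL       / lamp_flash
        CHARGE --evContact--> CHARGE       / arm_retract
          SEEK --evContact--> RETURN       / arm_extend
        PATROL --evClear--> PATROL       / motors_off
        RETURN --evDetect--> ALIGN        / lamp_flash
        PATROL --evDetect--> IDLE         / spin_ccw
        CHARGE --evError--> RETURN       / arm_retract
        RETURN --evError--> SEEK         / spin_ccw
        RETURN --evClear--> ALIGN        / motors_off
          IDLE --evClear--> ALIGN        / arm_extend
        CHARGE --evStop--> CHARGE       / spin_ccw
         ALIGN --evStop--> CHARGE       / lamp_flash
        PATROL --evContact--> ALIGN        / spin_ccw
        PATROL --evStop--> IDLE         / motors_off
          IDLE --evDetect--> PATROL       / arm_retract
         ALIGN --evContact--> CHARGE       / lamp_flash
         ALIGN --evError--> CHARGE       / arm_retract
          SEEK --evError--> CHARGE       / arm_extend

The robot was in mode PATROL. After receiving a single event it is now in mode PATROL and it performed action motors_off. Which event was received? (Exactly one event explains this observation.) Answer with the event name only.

try evContact: (PATROL, evContact) → (ALIGN, spin_ccw)
try evStop: (PATROL, evStop) → (IDLE, motors_off)
try evClear: (PATROL, evClear) → (PATROL, motors_off)  ← matches
try evDetect: (PATROL, evDetect) → (IDLE, spin_ccw)
try evError: (PATROL, evError) → (SEEK, arm_retract)

evClear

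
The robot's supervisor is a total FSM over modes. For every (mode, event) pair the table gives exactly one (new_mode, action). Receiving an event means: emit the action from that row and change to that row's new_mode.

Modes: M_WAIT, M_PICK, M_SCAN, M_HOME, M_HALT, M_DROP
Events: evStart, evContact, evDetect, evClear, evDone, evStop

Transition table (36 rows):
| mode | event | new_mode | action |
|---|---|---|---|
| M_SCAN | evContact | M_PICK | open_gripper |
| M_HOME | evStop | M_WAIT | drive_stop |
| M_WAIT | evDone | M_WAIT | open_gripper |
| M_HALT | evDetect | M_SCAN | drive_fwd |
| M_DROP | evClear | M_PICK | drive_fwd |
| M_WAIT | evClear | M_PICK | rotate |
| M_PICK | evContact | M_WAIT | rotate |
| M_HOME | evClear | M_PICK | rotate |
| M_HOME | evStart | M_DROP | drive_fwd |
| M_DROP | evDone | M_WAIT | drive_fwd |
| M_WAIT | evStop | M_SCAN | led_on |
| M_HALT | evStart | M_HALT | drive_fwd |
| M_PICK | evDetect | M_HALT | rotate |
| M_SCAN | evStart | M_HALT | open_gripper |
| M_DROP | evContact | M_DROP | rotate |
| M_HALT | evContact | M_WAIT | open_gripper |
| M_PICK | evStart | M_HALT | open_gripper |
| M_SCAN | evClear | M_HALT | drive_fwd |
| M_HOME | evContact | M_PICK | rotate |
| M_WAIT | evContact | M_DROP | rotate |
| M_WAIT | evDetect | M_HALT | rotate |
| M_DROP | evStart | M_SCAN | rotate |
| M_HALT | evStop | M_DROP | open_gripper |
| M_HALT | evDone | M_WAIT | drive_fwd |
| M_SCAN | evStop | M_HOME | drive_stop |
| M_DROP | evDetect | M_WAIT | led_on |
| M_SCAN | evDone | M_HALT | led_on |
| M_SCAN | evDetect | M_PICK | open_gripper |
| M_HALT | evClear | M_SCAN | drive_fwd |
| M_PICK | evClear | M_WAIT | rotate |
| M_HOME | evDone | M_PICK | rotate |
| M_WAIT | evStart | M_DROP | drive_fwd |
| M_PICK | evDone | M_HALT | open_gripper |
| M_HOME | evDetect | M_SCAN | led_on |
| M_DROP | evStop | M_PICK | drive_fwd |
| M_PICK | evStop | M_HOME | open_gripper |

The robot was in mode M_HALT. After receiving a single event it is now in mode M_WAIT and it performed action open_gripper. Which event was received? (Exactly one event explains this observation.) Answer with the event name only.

evContact

try evStart: (M_HALT, evStart) → (M_HALT, drive_fwd)
try evContact: (M_HALT, evContact) → (M_WAIT, open_gripper)  ← matches
try evDetect: (M_HALT, evDetect) → (M_SCAN, drive_fwd)
try evClear: (M_HALT, evClear) → (M_SCAN, drive_fwd)
try evDone: (M_HALT, evDone) → (M_WAIT, drive_fwd)
try evStop: (M_HALT, evStop) → (M_DROP, open_gripper)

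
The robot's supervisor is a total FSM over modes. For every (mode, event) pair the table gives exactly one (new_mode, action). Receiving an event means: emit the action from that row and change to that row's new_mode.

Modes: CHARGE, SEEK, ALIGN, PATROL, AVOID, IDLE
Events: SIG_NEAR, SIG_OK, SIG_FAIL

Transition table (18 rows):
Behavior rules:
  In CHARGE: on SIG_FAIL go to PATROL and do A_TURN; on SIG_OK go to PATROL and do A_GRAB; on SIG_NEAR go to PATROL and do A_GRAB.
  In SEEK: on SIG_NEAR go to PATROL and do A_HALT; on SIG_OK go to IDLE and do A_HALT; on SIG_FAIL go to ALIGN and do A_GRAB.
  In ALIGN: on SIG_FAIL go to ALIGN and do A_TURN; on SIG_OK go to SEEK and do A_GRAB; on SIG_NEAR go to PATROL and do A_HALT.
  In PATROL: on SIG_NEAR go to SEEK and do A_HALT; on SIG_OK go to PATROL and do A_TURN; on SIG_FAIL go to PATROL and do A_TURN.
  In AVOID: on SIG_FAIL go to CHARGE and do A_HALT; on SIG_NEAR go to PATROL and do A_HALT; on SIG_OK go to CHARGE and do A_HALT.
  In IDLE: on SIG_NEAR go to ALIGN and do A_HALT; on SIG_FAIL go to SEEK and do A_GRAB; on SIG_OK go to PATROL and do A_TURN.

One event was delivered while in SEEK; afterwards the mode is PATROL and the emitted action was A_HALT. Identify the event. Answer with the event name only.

try SIG_NEAR: (SEEK, SIG_NEAR) → (PATROL, A_HALT)  ← matches
try SIG_OK: (SEEK, SIG_OK) → (IDLE, A_HALT)
try SIG_FAIL: (SEEK, SIG_FAIL) → (ALIGN, A_GRAB)

SIG_NEAR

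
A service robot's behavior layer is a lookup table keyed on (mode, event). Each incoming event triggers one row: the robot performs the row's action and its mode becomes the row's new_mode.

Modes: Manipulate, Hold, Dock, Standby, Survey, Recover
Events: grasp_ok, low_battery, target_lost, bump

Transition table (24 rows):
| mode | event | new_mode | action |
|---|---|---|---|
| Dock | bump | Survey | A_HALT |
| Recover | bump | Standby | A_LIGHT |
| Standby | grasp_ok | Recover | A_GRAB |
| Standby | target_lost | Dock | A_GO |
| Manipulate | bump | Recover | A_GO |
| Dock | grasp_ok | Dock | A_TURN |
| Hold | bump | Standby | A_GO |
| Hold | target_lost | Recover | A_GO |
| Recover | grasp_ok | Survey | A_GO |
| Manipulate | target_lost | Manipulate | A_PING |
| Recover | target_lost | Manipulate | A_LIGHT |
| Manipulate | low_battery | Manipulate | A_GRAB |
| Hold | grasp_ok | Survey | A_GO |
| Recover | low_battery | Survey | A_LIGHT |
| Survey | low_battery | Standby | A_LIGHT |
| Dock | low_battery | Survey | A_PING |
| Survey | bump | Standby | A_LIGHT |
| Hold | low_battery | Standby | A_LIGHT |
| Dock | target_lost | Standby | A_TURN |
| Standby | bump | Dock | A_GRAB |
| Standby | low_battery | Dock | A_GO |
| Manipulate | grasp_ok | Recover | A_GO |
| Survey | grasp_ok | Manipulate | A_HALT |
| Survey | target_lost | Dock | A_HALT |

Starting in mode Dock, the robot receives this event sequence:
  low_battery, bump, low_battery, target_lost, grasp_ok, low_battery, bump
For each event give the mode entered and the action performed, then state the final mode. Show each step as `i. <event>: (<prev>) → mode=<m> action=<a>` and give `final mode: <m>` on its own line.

1. low_battery: (Dock) → mode=Survey action=A_PING
2. bump: (Survey) → mode=Standby action=A_LIGHT
3. low_battery: (Standby) → mode=Dock action=A_GO
4. target_lost: (Dock) → mode=Standby action=A_TURN
5. grasp_ok: (Standby) → mode=Recover action=A_GRAB
6. low_battery: (Recover) → mode=Survey action=A_LIGHT
7. bump: (Survey) → mode=Standby action=A_LIGHT

final mode: Standby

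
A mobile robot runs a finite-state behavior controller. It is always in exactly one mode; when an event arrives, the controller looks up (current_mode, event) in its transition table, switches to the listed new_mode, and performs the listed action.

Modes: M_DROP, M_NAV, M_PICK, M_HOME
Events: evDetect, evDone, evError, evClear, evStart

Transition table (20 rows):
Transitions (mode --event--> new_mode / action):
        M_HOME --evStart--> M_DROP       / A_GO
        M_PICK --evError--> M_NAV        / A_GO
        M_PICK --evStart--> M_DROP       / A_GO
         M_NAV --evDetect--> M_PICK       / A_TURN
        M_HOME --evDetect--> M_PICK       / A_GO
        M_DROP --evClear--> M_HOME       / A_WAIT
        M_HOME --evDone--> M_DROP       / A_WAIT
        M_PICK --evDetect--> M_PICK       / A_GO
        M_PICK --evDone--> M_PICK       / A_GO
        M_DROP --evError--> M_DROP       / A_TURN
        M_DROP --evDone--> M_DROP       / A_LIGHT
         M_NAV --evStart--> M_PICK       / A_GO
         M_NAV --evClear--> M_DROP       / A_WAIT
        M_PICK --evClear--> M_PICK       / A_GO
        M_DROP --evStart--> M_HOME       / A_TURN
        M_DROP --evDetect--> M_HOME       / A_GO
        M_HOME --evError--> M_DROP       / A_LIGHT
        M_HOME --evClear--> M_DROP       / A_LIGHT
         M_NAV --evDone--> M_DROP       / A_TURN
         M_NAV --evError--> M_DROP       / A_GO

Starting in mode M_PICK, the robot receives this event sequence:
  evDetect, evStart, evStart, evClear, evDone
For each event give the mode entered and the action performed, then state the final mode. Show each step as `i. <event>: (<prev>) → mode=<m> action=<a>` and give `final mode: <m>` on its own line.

1. evDetect: (M_PICK) → mode=M_PICK action=A_GO
2. evStart: (M_PICK) → mode=M_DROP action=A_GO
3. evStart: (M_DROP) → mode=M_HOME action=A_TURN
4. evClear: (M_HOME) → mode=M_DROP action=A_LIGHT
5. evDone: (M_DROP) → mode=M_DROP action=A_LIGHT

final mode: M_DROP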